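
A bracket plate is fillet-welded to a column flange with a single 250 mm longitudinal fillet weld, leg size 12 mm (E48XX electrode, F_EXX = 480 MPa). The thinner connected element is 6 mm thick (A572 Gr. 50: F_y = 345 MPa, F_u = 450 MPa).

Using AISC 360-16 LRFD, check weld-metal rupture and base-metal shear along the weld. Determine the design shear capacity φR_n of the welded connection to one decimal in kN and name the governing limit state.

Weld metal: throat = 0.707×12 = 8.484 mm, L = 250 mm. φR_n = 0.75 × 0.6 × 480 × 8.484 × 250 = 458.1 kN.
Base metal shear (6 mm plate): yield φR_n = 1.0×0.6×345×6×250 = 310.5 kN; rupture φR_n = 0.75×0.6×450×6×250 = 303.8 kN; take 303.8 kN (rupture).
Governing: min(458.1, 303.8) = 303.8 kN → base-metal shear.

303.8 kN (base-metal shear governs)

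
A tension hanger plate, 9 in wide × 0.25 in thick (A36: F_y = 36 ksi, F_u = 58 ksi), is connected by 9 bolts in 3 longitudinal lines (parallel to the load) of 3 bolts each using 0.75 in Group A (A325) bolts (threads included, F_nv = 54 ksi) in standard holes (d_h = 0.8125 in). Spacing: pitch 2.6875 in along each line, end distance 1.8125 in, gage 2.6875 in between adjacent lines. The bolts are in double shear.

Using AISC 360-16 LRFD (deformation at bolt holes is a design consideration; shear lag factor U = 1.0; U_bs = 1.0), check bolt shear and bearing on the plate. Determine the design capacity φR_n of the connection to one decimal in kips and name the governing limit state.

Bolt shear: A_b = π(0.75)²/4 = 0.44179 in². φR_n = 0.75 × 54 × 0.44179 × 9 × 2 = 322.1 kips.
Bearing (0.25 in plate, F_u = 58 ksi): end bolts L_c = 1.8125 − 0.8125/2 = 1.40625, R_n = min(1.2×1.40625×0.25×58, 2.4×0.75×0.25×58) = 24.469 kips/bolt; interior L_c = 2.6875 − 0.8125 = 1.875, R_n = 26.1 kips/bolt. φR_n = 0.75 × (3×24.469 + 6×26.1) = 172.5 kips.
Governing: min(322.1, 172.5) = 172.5 kips → bearing.

172.5 kips (bearing governs)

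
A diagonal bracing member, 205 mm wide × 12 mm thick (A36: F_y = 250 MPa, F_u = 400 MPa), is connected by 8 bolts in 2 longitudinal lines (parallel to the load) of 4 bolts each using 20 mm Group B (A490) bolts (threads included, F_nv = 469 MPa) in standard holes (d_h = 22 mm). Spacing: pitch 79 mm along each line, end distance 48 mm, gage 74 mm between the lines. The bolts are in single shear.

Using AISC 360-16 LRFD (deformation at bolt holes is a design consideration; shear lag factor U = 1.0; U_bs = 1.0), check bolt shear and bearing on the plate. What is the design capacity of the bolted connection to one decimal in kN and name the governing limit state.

Bolt shear: A_b = π(20)²/4 = 314.16 mm². φR_n = 0.75 × 469 × 314.16 × 8 × 1 = 884.0 kN.
Bearing (12 mm plate, F_u = 400 MPa): end bolts L_c = 48 − 22/2 = 37, R_n = min(1.2×37×12×400, 2.4×20×12×400) = 213.12 kN/bolt; interior L_c = 79 − 22 = 57, R_n = 230.4 kN/bolt. φR_n = 0.75 × (2×213.12 + 6×230.4) = 1356.5 kN.
Governing: min(884.0, 1356.5) = 884.0 kN → bolt shear.

884.0 kN (bolt shear governs)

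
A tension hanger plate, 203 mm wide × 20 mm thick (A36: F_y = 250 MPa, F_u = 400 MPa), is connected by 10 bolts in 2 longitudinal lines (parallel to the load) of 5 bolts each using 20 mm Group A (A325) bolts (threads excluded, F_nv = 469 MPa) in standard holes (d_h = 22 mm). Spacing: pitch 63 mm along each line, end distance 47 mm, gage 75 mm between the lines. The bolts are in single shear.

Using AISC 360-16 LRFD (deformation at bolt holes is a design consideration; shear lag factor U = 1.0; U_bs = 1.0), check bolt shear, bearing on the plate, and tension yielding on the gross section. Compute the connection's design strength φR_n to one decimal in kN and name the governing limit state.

Bolt shear: A_b = π(20)²/4 = 314.16 mm². φR_n = 0.75 × 469 × 314.16 × 10 × 1 = 1105.1 kN.
Bearing (20 mm plate, F_u = 400 MPa): end bolts L_c = 47 − 22/2 = 36, R_n = min(1.2×36×20×400, 2.4×20×20×400) = 345.6 kN/bolt; interior L_c = 63 − 22 = 41, R_n = 384 kN/bolt. φR_n = 0.75 × (2×345.6 + 8×384) = 2822.4 kN.
Tension yield (gross): A_g = 203×20 = 4060 mm². φR_n = 0.90 × 250 × 4060 = 913.5 kN.
Governing: min(1105.1, 2822.4, 913.5) = 913.5 kN → gross-section yield.

913.5 kN (gross-section yield governs)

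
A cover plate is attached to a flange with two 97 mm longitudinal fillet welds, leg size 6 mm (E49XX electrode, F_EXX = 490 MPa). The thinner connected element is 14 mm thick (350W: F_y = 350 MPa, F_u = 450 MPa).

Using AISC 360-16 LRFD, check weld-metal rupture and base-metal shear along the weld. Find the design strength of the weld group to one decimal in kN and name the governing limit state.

Weld metal: throat = 0.707×6 = 4.242 mm, L = 2×97 = 194 mm. φR_n = 0.75 × 0.6 × 490 × 4.242 × 194 = 181.5 kN.
Base metal shear (14 mm plate): yield φR_n = 1.0×0.6×350×14×194 = 570.4 kN; rupture φR_n = 0.75×0.6×450×14×194 = 550.0 kN; take 550.0 kN (rupture).
Governing: min(181.5, 550.0) = 181.5 kN → weld metal.

181.5 kN (weld metal governs)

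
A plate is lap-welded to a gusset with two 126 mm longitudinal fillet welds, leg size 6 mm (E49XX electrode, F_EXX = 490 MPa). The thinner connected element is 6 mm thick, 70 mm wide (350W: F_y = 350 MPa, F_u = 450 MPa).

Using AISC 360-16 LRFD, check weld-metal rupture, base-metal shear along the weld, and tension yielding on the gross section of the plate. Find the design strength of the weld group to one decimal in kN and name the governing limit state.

132.3 kN (gross-section yield governs)

Weld metal: throat = 0.707×6 = 4.242 mm, L = 2×126 = 252 mm. φR_n = 0.75 × 0.6 × 490 × 4.242 × 252 = 235.7 kN.
Base metal shear (6 mm plate): yield φR_n = 1.0×0.6×350×6×252 = 317.5 kN; rupture φR_n = 0.75×0.6×450×6×252 = 306.2 kN; take 306.2 kN (rupture).
Tension yield (gross): A_g = 70×6 = 420 mm². φR_n = 0.90 × 350 × 420 = 132.3 kN.
Governing: min(235.7, 306.2, 132.3) = 132.3 kN → gross-section yield.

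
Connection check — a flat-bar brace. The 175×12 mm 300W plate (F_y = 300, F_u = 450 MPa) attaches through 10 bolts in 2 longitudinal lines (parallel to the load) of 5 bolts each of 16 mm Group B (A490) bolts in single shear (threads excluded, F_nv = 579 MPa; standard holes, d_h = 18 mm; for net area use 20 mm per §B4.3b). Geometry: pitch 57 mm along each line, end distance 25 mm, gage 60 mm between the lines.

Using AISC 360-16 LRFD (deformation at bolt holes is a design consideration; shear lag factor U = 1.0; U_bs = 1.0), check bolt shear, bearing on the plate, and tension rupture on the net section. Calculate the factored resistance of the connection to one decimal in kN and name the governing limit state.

546.8 kN (net-section rupture governs)

Bolt shear: A_b = π(16)²/4 = 201.06 mm². φR_n = 0.75 × 579 × 201.06 × 10 × 1 = 873.1 kN.
Bearing (12 mm plate, F_u = 450 MPa): end bolts L_c = 25 − 18/2 = 16, R_n = min(1.2×16×12×450, 2.4×16×12×450) = 103.68 kN/bolt; interior L_c = 57 − 18 = 39, R_n = 207.36 kN/bolt. φR_n = 0.75 × (2×103.68 + 8×207.36) = 1399.7 kN.
Tension rupture (net): A_n = (175 − 2×20)×12 = 1620 mm² (U = 1.0, A_e = A_n). φR_n = 0.75 × 450 × 1620 = 546.8 kN.
Governing: min(873.1, 1399.7, 546.8) = 546.8 kN → net-section rupture.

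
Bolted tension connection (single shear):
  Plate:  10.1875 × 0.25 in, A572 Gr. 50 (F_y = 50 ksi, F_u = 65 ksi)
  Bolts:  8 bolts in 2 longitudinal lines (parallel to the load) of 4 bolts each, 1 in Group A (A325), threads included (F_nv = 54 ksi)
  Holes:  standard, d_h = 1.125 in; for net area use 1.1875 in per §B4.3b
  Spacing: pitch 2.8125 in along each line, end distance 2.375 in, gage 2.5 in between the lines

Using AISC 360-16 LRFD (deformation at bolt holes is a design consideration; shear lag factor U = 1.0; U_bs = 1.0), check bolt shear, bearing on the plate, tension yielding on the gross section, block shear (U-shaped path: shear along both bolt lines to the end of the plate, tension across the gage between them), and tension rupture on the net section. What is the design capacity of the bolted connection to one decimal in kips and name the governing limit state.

Bolt shear: A_b = π(1)²/4 = 0.7854 in². φR_n = 0.75 × 54 × 0.7854 × 8 × 1 = 254.5 kips.
Bearing (0.25 in plate, F_u = 65 ksi): end bolts L_c = 2.375 − 1.125/2 = 1.8125, R_n = min(1.2×1.8125×0.25×65, 2.4×1×0.25×65) = 35.344 kips/bolt; interior L_c = 2.8125 − 1.125 = 1.6875, R_n = 32.906 kips/bolt. φR_n = 0.75 × (2×35.344 + 6×32.906) = 201.1 kips.
Tension yield (gross): A_g = 10.1875×0.25 = 2.5469 in². φR_n = 0.90 × 50 × 2.5469 = 114.6 kips.
Block shear: shear path 2×[2.375+3×2.8125] = 2×10.8125 in, A_gv = 5.4063, A_nv = 2×(10.8125 − 3.5×1.1875)×0.25 = 3.3281 in²; tension across gage: (2.5 − 1×1.1875)×0.25 = 0.32813 in². R_n = min(0.6×65×3.3281, 0.6×50×5.4063) + 1.0×65×0.32813 = min(129.8, 162.19) + 21.328 = 151.13 kips. φR_n = 0.75 × 151.13 = 113.3 kips.
Tension rupture (net): A_n = (10.1875 − 2×1.1875)×0.25 = 1.9531 in² (U = 1.0, A_e = A_n). φR_n = 0.75 × 65 × 1.9531 = 95.2 kips.
Governing: min(254.5, 201.1, 114.6, 113.3, 95.2) = 95.2 kips → net-section rupture.

95.2 kips (net-section rupture governs)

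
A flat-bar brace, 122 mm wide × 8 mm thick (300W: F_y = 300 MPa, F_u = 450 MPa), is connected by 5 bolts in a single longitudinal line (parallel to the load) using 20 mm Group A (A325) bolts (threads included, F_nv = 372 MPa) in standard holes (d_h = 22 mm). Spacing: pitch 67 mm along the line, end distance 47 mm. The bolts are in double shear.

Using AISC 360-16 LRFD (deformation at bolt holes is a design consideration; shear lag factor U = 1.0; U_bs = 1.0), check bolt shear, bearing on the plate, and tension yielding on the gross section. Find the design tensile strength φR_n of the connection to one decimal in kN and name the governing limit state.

Bolt shear: A_b = π(20)²/4 = 314.16 mm². φR_n = 0.75 × 372 × 314.16 × 5 × 2 = 876.5 kN.
Bearing (8 mm plate, F_u = 450 MPa): end bolts L_c = 47 − 22/2 = 36, R_n = min(1.2×36×8×450, 2.4×20×8×450) = 155.52 kN/bolt; interior L_c = 67 − 22 = 45, R_n = 172.8 kN/bolt. φR_n = 0.75 × (1×155.52 + 4×172.8) = 635.0 kN.
Tension yield (gross): A_g = 122×8 = 976 mm². φR_n = 0.90 × 300 × 976 = 263.5 kN.
Governing: min(876.5, 635.0, 263.5) = 263.5 kN → gross-section yield.

263.5 kN (gross-section yield governs)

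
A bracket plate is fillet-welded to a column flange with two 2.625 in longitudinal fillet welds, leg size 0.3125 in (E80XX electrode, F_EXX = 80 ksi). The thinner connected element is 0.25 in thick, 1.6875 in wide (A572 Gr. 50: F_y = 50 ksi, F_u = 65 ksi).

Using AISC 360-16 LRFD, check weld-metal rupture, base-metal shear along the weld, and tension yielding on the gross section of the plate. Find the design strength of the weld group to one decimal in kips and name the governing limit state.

Weld metal: throat = 0.707×0.3125 = 0.22094 in, L = 2×2.625 = 5.25 in. φR_n = 0.75 × 0.6 × 80 × 0.22094 × 5.25 = 41.8 kips.
Base metal shear (0.25 in plate): yield φR_n = 1.0×0.6×50×0.25×5.25 = 39.4 kips; rupture φR_n = 0.75×0.6×65×0.25×5.25 = 38.4 kips; take 38.4 kips (rupture).
Tension yield (gross): A_g = 1.6875×0.25 = 0.42188 in². φR_n = 0.90 × 50 × 0.42188 = 19.0 kips.
Governing: min(41.8, 38.4, 19.0) = 19.0 kips → gross-section yield.

19.0 kips (gross-section yield governs)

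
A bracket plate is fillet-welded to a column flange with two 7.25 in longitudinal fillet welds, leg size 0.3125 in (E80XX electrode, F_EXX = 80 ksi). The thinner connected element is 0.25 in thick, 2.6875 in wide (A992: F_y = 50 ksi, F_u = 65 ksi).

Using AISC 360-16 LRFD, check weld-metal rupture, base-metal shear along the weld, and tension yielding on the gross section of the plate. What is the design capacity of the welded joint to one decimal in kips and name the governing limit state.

30.2 kips (gross-section yield governs)

Weld metal: throat = 0.707×0.3125 = 0.22094 in, L = 2×7.25 = 14.5 in. φR_n = 0.75 × 0.6 × 80 × 0.22094 × 14.5 = 115.3 kips.
Base metal shear (0.25 in plate): yield φR_n = 1.0×0.6×50×0.25×14.5 = 108.8 kips; rupture φR_n = 0.75×0.6×65×0.25×14.5 = 106.0 kips; take 106.0 kips (rupture).
Tension yield (gross): A_g = 2.6875×0.25 = 0.67188 in². φR_n = 0.90 × 50 × 0.67188 = 30.2 kips.
Governing: min(115.3, 106.0, 30.2) = 30.2 kips → gross-section yield.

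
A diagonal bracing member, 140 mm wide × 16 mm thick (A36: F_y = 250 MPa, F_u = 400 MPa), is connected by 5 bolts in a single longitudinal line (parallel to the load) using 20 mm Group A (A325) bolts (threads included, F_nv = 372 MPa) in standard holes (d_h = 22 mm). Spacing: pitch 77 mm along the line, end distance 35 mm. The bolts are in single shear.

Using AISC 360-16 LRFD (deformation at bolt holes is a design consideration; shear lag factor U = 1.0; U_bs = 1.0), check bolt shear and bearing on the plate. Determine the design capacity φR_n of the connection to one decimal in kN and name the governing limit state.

Bolt shear: A_b = π(20)²/4 = 314.16 mm². φR_n = 0.75 × 372 × 314.16 × 5 × 1 = 438.3 kN.
Bearing (16 mm plate, F_u = 400 MPa): end bolts L_c = 35 − 22/2 = 24, R_n = min(1.2×24×16×400, 2.4×20×16×400) = 184.32 kN/bolt; interior L_c = 77 − 22 = 55, R_n = 307.2 kN/bolt. φR_n = 0.75 × (1×184.32 + 4×307.2) = 1059.8 kN.
Governing: min(438.3, 1059.8) = 438.3 kN → bolt shear.

438.3 kN (bolt shear governs)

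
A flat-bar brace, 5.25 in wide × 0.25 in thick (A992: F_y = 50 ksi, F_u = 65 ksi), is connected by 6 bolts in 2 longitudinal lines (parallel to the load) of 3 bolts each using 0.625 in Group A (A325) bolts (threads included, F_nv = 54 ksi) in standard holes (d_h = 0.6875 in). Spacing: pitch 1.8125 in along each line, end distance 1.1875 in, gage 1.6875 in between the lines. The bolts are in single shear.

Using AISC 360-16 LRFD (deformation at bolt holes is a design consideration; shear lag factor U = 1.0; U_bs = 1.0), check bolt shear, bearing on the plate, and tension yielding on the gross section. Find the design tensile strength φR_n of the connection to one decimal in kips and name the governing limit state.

Bolt shear: A_b = π(0.625)²/4 = 0.3068 in². φR_n = 0.75 × 54 × 0.3068 × 6 × 1 = 74.6 kips.
Bearing (0.25 in plate, F_u = 65 ksi): end bolts L_c = 1.1875 − 0.6875/2 = 0.84375, R_n = min(1.2×0.84375×0.25×65, 2.4×0.625×0.25×65) = 16.453 kips/bolt; interior L_c = 1.8125 − 0.6875 = 1.125, R_n = 21.938 kips/bolt. φR_n = 0.75 × (2×16.453 + 4×21.938) = 90.5 kips.
Tension yield (gross): A_g = 5.25×0.25 = 1.3125 in². φR_n = 0.90 × 50 × 1.3125 = 59.1 kips.
Governing: min(74.6, 90.5, 59.1) = 59.1 kips → gross-section yield.

59.1 kips (gross-section yield governs)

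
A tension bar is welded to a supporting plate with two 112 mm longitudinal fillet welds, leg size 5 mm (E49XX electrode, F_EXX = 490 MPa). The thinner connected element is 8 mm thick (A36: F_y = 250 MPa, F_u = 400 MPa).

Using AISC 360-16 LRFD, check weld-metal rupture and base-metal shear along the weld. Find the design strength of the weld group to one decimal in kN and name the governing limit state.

174.6 kN (weld metal governs)

Weld metal: throat = 0.707×5 = 3.535 mm, L = 2×112 = 224 mm. φR_n = 0.75 × 0.6 × 490 × 3.535 × 224 = 174.6 kN.
Base metal shear (8 mm plate): yield φR_n = 1.0×0.6×250×8×224 = 268.8 kN; rupture φR_n = 0.75×0.6×400×8×224 = 322.6 kN; take 268.8 kN (yield).
Governing: min(174.6, 268.8) = 174.6 kN → weld metal.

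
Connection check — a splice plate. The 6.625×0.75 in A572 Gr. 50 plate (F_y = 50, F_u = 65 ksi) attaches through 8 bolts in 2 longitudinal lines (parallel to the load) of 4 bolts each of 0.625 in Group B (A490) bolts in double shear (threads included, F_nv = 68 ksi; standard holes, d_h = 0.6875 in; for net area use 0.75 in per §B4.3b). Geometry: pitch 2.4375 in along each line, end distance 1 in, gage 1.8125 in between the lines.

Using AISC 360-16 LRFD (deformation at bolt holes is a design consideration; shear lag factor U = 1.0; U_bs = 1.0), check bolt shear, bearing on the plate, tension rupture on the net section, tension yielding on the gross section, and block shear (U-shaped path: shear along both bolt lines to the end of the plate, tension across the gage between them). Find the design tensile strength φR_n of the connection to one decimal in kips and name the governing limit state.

187.4 kips (net-section rupture governs)

Bolt shear: A_b = π(0.625)²/4 = 0.3068 in². φR_n = 0.75 × 68 × 0.3068 × 8 × 2 = 250.3 kips.
Bearing (0.75 in plate, F_u = 65 ksi): end bolts L_c = 1 − 0.6875/2 = 0.65625, R_n = min(1.2×0.65625×0.75×65, 2.4×0.625×0.75×65) = 38.391 kips/bolt; interior L_c = 2.4375 − 0.6875 = 1.75, R_n = 73.125 kips/bolt. φR_n = 0.75 × (2×38.391 + 6×73.125) = 386.6 kips.
Tension rupture (net): A_n = (6.625 − 2×0.75)×0.75 = 3.8438 in² (U = 1.0, A_e = A_n). φR_n = 0.75 × 65 × 3.8438 = 187.4 kips.
Tension yield (gross): A_g = 6.625×0.75 = 4.9688 in². φR_n = 0.90 × 50 × 4.9688 = 223.6 kips.
Block shear: shear path 2×[1+3×2.4375] = 2×8.3125 in, A_gv = 12.469, A_nv = 2×(8.3125 − 3.5×0.75)×0.75 = 8.5313 in²; tension across gage: (1.8125 − 1×0.75)×0.75 = 0.79688 in². R_n = min(0.6×65×8.5313, 0.6×50×12.469) + 1.0×65×0.79688 = min(332.72, 374.07) + 51.797 = 384.52 kips. φR_n = 0.75 × 384.52 = 288.4 kips.
Governing: min(250.3, 386.6, 187.4, 223.6, 288.4) = 187.4 kips → net-section rupture.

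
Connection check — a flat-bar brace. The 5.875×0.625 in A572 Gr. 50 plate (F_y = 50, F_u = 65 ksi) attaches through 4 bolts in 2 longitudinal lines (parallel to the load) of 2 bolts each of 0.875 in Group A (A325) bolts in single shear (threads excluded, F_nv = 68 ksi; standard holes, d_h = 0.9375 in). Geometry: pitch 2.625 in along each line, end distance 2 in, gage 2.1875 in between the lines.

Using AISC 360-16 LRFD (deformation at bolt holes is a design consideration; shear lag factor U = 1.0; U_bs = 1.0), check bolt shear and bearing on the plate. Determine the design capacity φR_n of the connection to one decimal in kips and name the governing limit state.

122.7 kips (bolt shear governs)

Bolt shear: A_b = π(0.875)²/4 = 0.60132 in². φR_n = 0.75 × 68 × 0.60132 × 4 × 1 = 122.7 kips.
Bearing (0.625 in plate, F_u = 65 ksi): end bolts L_c = 2 − 0.9375/2 = 1.53125, R_n = min(1.2×1.53125×0.625×65, 2.4×0.875×0.625×65) = 74.648 kips/bolt; interior L_c = 2.625 − 0.9375 = 1.6875, R_n = 82.266 kips/bolt. φR_n = 0.75 × (2×74.648 + 2×82.266) = 235.4 kips.
Governing: min(122.7, 235.4) = 122.7 kips → bolt shear.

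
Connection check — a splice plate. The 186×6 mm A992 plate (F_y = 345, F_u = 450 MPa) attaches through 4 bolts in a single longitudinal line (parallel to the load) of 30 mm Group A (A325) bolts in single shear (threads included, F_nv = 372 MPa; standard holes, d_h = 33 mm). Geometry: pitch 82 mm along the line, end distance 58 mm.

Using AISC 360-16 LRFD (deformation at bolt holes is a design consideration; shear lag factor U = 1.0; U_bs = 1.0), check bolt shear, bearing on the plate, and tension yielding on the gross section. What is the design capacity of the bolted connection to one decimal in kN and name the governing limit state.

346.5 kN (gross-section yield governs)

Bolt shear: A_b = π(30)²/4 = 706.86 mm². φR_n = 0.75 × 372 × 706.86 × 4 × 1 = 788.9 kN.
Bearing (6 mm plate, F_u = 450 MPa): end bolts L_c = 58 − 33/2 = 41.5, R_n = min(1.2×41.5×6×450, 2.4×30×6×450) = 134.46 kN/bolt; interior L_c = 82 − 33 = 49, R_n = 158.76 kN/bolt. φR_n = 0.75 × (1×134.46 + 3×158.76) = 458.1 kN.
Tension yield (gross): A_g = 186×6 = 1116 mm². φR_n = 0.90 × 345 × 1116 = 346.5 kN.
Governing: min(788.9, 458.1, 346.5) = 346.5 kN → gross-section yield.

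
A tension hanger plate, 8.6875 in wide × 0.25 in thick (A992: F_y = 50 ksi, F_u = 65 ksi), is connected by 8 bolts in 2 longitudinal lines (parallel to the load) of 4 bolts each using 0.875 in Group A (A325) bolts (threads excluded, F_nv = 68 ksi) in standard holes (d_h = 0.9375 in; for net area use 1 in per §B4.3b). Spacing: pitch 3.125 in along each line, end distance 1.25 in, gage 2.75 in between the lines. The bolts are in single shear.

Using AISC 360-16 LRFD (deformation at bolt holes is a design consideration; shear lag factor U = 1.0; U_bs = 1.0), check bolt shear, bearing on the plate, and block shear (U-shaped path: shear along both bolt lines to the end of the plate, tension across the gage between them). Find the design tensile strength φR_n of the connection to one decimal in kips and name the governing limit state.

125.5 kips (block shear governs)

Bolt shear: A_b = π(0.875)²/4 = 0.60132 in². φR_n = 0.75 × 68 × 0.60132 × 8 × 1 = 245.3 kips.
Bearing (0.25 in plate, F_u = 65 ksi): end bolts L_c = 1.25 − 0.9375/2 = 0.78125, R_n = min(1.2×0.78125×0.25×65, 2.4×0.875×0.25×65) = 15.234 kips/bolt; interior L_c = 3.125 − 0.9375 = 2.1875, R_n = 34.125 kips/bolt. φR_n = 0.75 × (2×15.234 + 6×34.125) = 176.4 kips.
Block shear: shear path 2×[1.25+3×3.125] = 2×10.625 in, A_gv = 5.3125, A_nv = 2×(10.625 − 3.5×1)×0.25 = 3.5625 in²; tension across gage: (2.75 − 1×1)×0.25 = 0.4375 in². R_n = min(0.6×65×3.5625, 0.6×50×5.3125) + 1.0×65×0.4375 = min(138.94, 159.38) + 28.438 = 167.38 kips. φR_n = 0.75 × 167.38 = 125.5 kips.
Governing: min(245.3, 176.4, 125.5) = 125.5 kips → block shear.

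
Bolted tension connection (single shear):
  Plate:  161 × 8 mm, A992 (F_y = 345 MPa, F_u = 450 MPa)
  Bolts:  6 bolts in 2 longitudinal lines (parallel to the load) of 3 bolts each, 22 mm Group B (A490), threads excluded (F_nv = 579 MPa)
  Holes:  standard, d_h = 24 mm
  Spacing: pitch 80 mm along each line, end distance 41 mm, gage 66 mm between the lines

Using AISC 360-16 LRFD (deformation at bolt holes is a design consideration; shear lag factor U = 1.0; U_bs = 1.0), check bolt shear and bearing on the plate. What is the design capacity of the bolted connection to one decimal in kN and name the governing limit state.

Bolt shear: A_b = π(22)²/4 = 380.13 mm². φR_n = 0.75 × 579 × 380.13 × 6 × 1 = 990.4 kN.
Bearing (8 mm plate, F_u = 450 MPa): end bolts L_c = 41 − 24/2 = 29, R_n = min(1.2×29×8×450, 2.4×22×8×450) = 125.28 kN/bolt; interior L_c = 80 − 24 = 56, R_n = 190.08 kN/bolt. φR_n = 0.75 × (2×125.28 + 4×190.08) = 758.2 kN.
Governing: min(990.4, 758.2) = 758.2 kN → bearing.

758.2 kN (bearing governs)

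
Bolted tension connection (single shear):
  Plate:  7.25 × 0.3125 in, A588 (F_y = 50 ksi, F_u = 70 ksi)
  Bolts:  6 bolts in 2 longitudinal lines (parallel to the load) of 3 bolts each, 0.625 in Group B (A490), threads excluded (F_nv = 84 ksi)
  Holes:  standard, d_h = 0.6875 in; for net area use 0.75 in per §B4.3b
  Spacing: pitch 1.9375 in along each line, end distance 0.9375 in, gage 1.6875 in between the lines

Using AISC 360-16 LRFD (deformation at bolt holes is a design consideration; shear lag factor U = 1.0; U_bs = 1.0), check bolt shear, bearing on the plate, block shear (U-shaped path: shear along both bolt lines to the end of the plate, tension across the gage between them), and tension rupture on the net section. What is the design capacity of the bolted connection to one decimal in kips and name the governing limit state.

73.2 kips (block shear governs)

Bolt shear: A_b = π(0.625)²/4 = 0.3068 in². φR_n = 0.75 × 84 × 0.3068 × 6 × 1 = 116.0 kips.
Bearing (0.3125 in plate, F_u = 70 ksi): end bolts L_c = 0.9375 − 0.6875/2 = 0.59375, R_n = min(1.2×0.59375×0.3125×70, 2.4×0.625×0.3125×70) = 15.586 kips/bolt; interior L_c = 1.9375 − 0.6875 = 1.25, R_n = 32.813 kips/bolt. φR_n = 0.75 × (2×15.586 + 4×32.813) = 121.8 kips.
Block shear: shear path 2×[0.9375+2×1.9375] = 2×4.8125 in, A_gv = 3.0078, A_nv = 2×(4.8125 − 2.5×0.75)×0.3125 = 1.8359 in²; tension across gage: (1.6875 − 1×0.75)×0.3125 = 0.29297 in². R_n = min(0.6×70×1.8359, 0.6×50×3.0078) + 1.0×70×0.29297 = min(77.108, 90.234) + 20.508 = 97.616 kips. φR_n = 0.75 × 97.616 = 73.2 kips.
Tension rupture (net): A_n = (7.25 − 2×0.75)×0.3125 = 1.7969 in² (U = 1.0, A_e = A_n). φR_n = 0.75 × 70 × 1.7969 = 94.3 kips.
Governing: min(116.0, 121.8, 73.2, 94.3) = 73.2 kips → block shear.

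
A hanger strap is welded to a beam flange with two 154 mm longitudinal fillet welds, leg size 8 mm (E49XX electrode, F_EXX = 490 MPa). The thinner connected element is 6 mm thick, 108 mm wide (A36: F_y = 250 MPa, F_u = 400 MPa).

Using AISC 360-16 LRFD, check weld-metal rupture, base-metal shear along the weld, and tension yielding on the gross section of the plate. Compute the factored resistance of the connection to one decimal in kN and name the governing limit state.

145.8 kN (gross-section yield governs)

Weld metal: throat = 0.707×8 = 5.656 mm, L = 2×154 = 308 mm. φR_n = 0.75 × 0.6 × 490 × 5.656 × 308 = 384.1 kN.
Base metal shear (6 mm plate): yield φR_n = 1.0×0.6×250×6×308 = 277.2 kN; rupture φR_n = 0.75×0.6×400×6×308 = 332.6 kN; take 277.2 kN (yield).
Tension yield (gross): A_g = 108×6 = 648 mm². φR_n = 0.90 × 250 × 648 = 145.8 kN.
Governing: min(384.1, 277.2, 145.8) = 145.8 kN → gross-section yield.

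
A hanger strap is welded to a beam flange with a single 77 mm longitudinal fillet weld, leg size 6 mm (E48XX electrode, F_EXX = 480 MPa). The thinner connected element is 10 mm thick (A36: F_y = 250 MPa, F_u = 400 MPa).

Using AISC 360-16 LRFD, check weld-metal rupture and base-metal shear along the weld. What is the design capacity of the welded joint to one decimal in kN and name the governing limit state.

70.6 kN (weld metal governs)

Weld metal: throat = 0.707×6 = 4.242 mm, L = 77 mm. φR_n = 0.75 × 0.6 × 480 × 4.242 × 77 = 70.6 kN.
Base metal shear (10 mm plate): yield φR_n = 1.0×0.6×250×10×77 = 115.5 kN; rupture φR_n = 0.75×0.6×400×10×77 = 138.6 kN; take 115.5 kN (yield).
Governing: min(70.6, 115.5) = 70.6 kN → weld metal.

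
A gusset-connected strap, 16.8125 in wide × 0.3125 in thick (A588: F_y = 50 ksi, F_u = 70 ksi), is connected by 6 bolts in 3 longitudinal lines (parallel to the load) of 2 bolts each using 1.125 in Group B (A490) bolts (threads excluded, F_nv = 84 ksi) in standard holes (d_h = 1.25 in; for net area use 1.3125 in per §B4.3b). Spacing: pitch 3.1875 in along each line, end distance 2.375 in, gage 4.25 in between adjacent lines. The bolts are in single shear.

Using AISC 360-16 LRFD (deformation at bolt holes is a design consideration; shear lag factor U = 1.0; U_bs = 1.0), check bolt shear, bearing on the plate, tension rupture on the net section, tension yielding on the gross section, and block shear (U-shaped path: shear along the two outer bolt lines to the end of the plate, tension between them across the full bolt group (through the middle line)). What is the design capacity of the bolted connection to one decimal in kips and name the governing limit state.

167.1 kips (block shear governs)

Bolt shear: A_b = π(1.125)²/4 = 0.99402 in². φR_n = 0.75 × 84 × 0.99402 × 6 × 1 = 375.7 kips.
Bearing (0.3125 in plate, F_u = 70 ksi): end bolts L_c = 2.375 − 1.25/2 = 1.75, R_n = min(1.2×1.75×0.3125×70, 2.4×1.125×0.3125×70) = 45.938 kips/bolt; interior L_c = 3.1875 − 1.25 = 1.9375, R_n = 50.859 kips/bolt. φR_n = 0.75 × (3×45.938 + 3×50.859) = 217.8 kips.
Tension rupture (net): A_n = (16.8125 − 3×1.3125)×0.3125 = 4.0234 in² (U = 1.0, A_e = A_n). φR_n = 0.75 × 70 × 4.0234 = 211.2 kips.
Tension yield (gross): A_g = 16.8125×0.3125 = 5.2539 in². φR_n = 0.90 × 50 × 5.2539 = 236.4 kips.
Block shear: shear path 2×[2.375+1×3.1875] = 2×5.5625 in, A_gv = 3.4766, A_nv = 2×(5.5625 − 1.5×1.3125)×0.3125 = 2.2461 in²; tension across gage: (8.5 − 2×1.3125)×0.3125 = 1.8359 in². R_n = min(0.6×70×2.2461, 0.6×50×3.4766) + 1.0×70×1.8359 = min(94.336, 104.3) + 128.51 = 222.85 kips. φR_n = 0.75 × 222.85 = 167.1 kips.
Governing: min(375.7, 217.8, 211.2, 236.4, 167.1) = 167.1 kips → block shear.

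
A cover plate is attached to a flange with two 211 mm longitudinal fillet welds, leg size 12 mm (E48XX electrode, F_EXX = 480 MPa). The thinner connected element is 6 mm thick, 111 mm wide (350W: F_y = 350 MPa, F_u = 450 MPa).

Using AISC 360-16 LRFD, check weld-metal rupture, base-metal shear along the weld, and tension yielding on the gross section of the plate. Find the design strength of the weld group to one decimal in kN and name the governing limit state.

209.8 kN (gross-section yield governs)

Weld metal: throat = 0.707×12 = 8.484 mm, L = 2×211 = 422 mm. φR_n = 0.75 × 0.6 × 480 × 8.484 × 422 = 773.3 kN.
Base metal shear (6 mm plate): yield φR_n = 1.0×0.6×350×6×422 = 531.7 kN; rupture φR_n = 0.75×0.6×450×6×422 = 512.7 kN; take 512.7 kN (rupture).
Tension yield (gross): A_g = 111×6 = 666 mm². φR_n = 0.90 × 350 × 666 = 209.8 kN.
Governing: min(773.3, 512.7, 209.8) = 209.8 kN → gross-section yield.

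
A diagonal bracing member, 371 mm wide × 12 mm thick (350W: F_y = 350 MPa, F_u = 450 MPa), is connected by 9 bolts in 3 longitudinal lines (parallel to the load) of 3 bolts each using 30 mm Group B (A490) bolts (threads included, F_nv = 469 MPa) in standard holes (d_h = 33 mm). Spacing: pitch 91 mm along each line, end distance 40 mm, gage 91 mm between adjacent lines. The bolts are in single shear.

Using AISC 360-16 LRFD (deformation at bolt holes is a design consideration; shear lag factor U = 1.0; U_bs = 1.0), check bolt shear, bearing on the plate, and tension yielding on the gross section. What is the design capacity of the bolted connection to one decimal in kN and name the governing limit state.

Bolt shear: A_b = π(30)²/4 = 706.86 mm². φR_n = 0.75 × 469 × 706.86 × 9 × 1 = 2237.7 kN.
Bearing (12 mm plate, F_u = 450 MPa): end bolts L_c = 40 − 33/2 = 23.5, R_n = min(1.2×23.5×12×450, 2.4×30×12×450) = 152.28 kN/bolt; interior L_c = 91 − 33 = 58, R_n = 375.84 kN/bolt. φR_n = 0.75 × (3×152.28 + 6×375.84) = 2033.9 kN.
Tension yield (gross): A_g = 371×12 = 4452 mm². φR_n = 0.90 × 350 × 4452 = 1402.4 kN.
Governing: min(2237.7, 2033.9, 1402.4) = 1402.4 kN → gross-section yield.

1402.4 kN (gross-section yield governs)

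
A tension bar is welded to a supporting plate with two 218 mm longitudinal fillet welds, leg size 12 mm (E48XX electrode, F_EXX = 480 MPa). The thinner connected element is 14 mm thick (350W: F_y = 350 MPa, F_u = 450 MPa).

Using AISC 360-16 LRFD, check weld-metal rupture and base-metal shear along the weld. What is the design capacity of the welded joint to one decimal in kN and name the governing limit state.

Weld metal: throat = 0.707×12 = 8.484 mm, L = 2×218 = 436 mm. φR_n = 0.75 × 0.6 × 480 × 8.484 × 436 = 799.0 kN.
Base metal shear (14 mm plate): yield φR_n = 1.0×0.6×350×14×436 = 1281.8 kN; rupture φR_n = 0.75×0.6×450×14×436 = 1236.1 kN; take 1236.1 kN (rupture).
Governing: min(799.0, 1236.1) = 799.0 kN → weld metal.

799.0 kN (weld metal governs)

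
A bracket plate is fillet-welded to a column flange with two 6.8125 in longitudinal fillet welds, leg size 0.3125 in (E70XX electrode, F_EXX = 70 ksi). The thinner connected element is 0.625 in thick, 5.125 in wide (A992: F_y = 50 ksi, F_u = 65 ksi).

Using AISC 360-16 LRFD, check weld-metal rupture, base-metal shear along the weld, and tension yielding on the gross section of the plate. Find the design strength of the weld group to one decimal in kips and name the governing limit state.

94.8 kips (weld metal governs)

Weld metal: throat = 0.707×0.3125 = 0.22094 in, L = 2×6.8125 = 13.625 in. φR_n = 0.75 × 0.6 × 70 × 0.22094 × 13.625 = 94.8 kips.
Base metal shear (0.625 in plate): yield φR_n = 1.0×0.6×50×0.625×13.625 = 255.5 kips; rupture φR_n = 0.75×0.6×65×0.625×13.625 = 249.1 kips; take 249.1 kips (rupture).
Tension yield (gross): A_g = 5.125×0.625 = 3.2031 in². φR_n = 0.90 × 50 × 3.2031 = 144.1 kips.
Governing: min(94.8, 249.1, 144.1) = 94.8 kips → weld metal.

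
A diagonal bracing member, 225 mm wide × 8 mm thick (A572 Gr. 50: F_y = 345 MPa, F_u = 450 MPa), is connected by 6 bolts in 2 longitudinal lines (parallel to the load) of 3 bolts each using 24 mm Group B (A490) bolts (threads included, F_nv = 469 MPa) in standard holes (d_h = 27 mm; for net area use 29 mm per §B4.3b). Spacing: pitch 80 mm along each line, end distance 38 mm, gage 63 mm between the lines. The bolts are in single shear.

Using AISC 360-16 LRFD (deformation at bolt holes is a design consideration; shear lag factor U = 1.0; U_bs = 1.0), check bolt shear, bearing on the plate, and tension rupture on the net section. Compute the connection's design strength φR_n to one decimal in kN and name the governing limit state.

Bolt shear: A_b = π(24)²/4 = 452.39 mm². φR_n = 0.75 × 469 × 452.39 × 6 × 1 = 954.8 kN.
Bearing (8 mm plate, F_u = 450 MPa): end bolts L_c = 38 − 27/2 = 24.5, R_n = min(1.2×24.5×8×450, 2.4×24×8×450) = 105.84 kN/bolt; interior L_c = 80 − 27 = 53, R_n = 207.36 kN/bolt. φR_n = 0.75 × (2×105.84 + 4×207.36) = 780.8 kN.
Tension rupture (net): A_n = (225 − 2×29)×8 = 1336 mm² (U = 1.0, A_e = A_n). φR_n = 0.75 × 450 × 1336 = 450.9 kN.
Governing: min(954.8, 780.8, 450.9) = 450.9 kN → net-section rupture.

450.9 kN (net-section rupture governs)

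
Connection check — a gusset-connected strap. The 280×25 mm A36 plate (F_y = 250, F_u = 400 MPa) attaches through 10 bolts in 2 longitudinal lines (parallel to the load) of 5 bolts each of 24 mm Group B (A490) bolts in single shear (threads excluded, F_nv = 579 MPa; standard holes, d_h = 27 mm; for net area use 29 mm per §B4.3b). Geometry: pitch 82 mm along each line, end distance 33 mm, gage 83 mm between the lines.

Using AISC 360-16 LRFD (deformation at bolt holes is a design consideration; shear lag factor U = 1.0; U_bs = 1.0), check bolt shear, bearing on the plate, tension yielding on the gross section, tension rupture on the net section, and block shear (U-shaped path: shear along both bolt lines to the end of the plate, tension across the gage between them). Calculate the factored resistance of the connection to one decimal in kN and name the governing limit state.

Bolt shear: A_b = π(24)²/4 = 452.39 mm². φR_n = 0.75 × 579 × 452.39 × 10 × 1 = 1964.5 kN.
Bearing (25 mm plate, F_u = 400 MPa): end bolts L_c = 33 − 27/2 = 19.5, R_n = min(1.2×19.5×25×400, 2.4×24×25×400) = 234 kN/bolt; interior L_c = 82 − 27 = 55, R_n = 576 kN/bolt. φR_n = 0.75 × (2×234 + 8×576) = 3807.0 kN.
Tension yield (gross): A_g = 280×25 = 7000 mm². φR_n = 0.90 × 250 × 7000 = 1575.0 kN.
Tension rupture (net): A_n = (280 − 2×29)×25 = 5550 mm² (U = 1.0, A_e = A_n). φR_n = 0.75 × 400 × 5550 = 1665.0 kN.
Block shear: shear path 2×[33+4×82] = 2×361 mm, A_gv = 18050, A_nv = 2×(361 − 4.5×29)×25 = 11525 mm²; tension across gage: (83 − 1×29)×25 = 1350 mm². R_n = min(0.6×400×11525, 0.6×250×18050) + 1.0×400×1350 = min(2766, 2707.5) + 540 = 3247.5 kN. φR_n = 0.75 × 3247.5 = 2435.6 kN.
Governing: min(1964.5, 3807.0, 1575.0, 1665.0, 2435.6) = 1575.0 kN → gross-section yield.

1575.0 kN (gross-section yield governs)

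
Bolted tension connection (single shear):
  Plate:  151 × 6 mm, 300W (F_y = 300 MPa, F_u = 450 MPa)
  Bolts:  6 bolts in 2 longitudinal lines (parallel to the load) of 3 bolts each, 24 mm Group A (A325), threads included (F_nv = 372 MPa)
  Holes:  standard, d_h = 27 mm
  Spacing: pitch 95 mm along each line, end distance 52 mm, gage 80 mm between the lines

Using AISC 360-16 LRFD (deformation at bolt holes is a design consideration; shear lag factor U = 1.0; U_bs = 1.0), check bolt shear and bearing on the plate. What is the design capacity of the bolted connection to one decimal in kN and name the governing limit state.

653.7 kN (bearing governs)

Bolt shear: A_b = π(24)²/4 = 452.39 mm². φR_n = 0.75 × 372 × 452.39 × 6 × 1 = 757.3 kN.
Bearing (6 mm plate, F_u = 450 MPa): end bolts L_c = 52 − 27/2 = 38.5, R_n = min(1.2×38.5×6×450, 2.4×24×6×450) = 124.74 kN/bolt; interior L_c = 95 − 27 = 68, R_n = 155.52 kN/bolt. φR_n = 0.75 × (2×124.74 + 4×155.52) = 653.7 kN.
Governing: min(757.3, 653.7) = 653.7 kN → bearing.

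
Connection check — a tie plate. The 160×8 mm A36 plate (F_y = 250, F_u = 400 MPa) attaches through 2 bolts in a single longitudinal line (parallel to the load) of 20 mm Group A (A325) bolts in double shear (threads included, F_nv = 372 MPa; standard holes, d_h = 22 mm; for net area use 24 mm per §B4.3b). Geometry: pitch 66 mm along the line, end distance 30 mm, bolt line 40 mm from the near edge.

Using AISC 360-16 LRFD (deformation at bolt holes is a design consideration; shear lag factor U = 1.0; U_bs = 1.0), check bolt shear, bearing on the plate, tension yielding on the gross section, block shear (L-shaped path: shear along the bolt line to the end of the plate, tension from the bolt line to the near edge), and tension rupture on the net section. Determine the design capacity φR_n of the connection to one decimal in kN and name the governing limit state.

Bolt shear: A_b = π(20)²/4 = 314.16 mm². φR_n = 0.75 × 372 × 314.16 × 2 × 2 = 350.6 kN.
Bearing (8 mm plate, F_u = 400 MPa): end bolts L_c = 30 − 22/2 = 19, R_n = min(1.2×19×8×400, 2.4×20×8×400) = 72.96 kN/bolt; interior L_c = 66 − 22 = 44, R_n = 153.6 kN/bolt. φR_n = 0.75 × (1×72.96 + 1×153.6) = 169.9 kN.
Tension yield (gross): A_g = 160×8 = 1280 mm². φR_n = 0.90 × 250 × 1280 = 288.0 kN.
Block shear: shear path 1×[30+1×66] = 1×96 mm, A_gv = 768, A_nv = 1×(96 − 1.5×24)×8 = 480 mm²; tension to near edge: (40 − 0.5×24)×8 = 224 mm². R_n = min(0.6×400×480, 0.6×250×768) + 1.0×400×224 = min(115.2, 115.2) + 89.6 = 204.8 kN. φR_n = 0.75 × 204.8 = 153.6 kN.
Tension rupture (net): A_n = (160 − 1×24)×8 = 1088 mm² (U = 1.0, A_e = A_n). φR_n = 0.75 × 400 × 1088 = 326.4 kN.
Governing: min(350.6, 169.9, 288.0, 153.6, 326.4) = 153.6 kN → block shear.

153.6 kN (block shear governs)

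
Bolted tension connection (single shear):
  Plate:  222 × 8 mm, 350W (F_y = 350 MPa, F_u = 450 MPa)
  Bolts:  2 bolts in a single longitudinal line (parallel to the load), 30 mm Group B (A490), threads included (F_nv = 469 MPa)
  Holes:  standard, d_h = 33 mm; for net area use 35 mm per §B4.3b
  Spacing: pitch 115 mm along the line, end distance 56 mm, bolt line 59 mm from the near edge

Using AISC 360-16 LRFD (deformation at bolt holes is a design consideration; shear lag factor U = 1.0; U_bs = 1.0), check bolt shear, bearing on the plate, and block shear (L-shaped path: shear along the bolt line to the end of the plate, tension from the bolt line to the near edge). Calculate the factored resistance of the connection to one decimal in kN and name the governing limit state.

Bolt shear: A_b = π(30)²/4 = 706.86 mm². φR_n = 0.75 × 469 × 706.86 × 2 × 1 = 497.3 kN.
Bearing (8 mm plate, F_u = 450 MPa): end bolts L_c = 56 − 33/2 = 39.5, R_n = min(1.2×39.5×8×450, 2.4×30×8×450) = 170.64 kN/bolt; interior L_c = 115 − 33 = 82, R_n = 259.2 kN/bolt. φR_n = 0.75 × (1×170.64 + 1×259.2) = 322.4 kN.
Block shear: shear path 1×[56+1×115] = 1×171 mm, A_gv = 1368, A_nv = 1×(171 − 1.5×35)×8 = 948 mm²; tension to near edge: (59 − 0.5×35)×8 = 332 mm². R_n = min(0.6×450×948, 0.6×350×1368) + 1.0×450×332 = min(255.96, 287.28) + 149.4 = 405.36 kN. φR_n = 0.75 × 405.36 = 304.0 kN.
Governing: min(497.3, 322.4, 304.0) = 304.0 kN → block shear.

304.0 kN (block shear governs)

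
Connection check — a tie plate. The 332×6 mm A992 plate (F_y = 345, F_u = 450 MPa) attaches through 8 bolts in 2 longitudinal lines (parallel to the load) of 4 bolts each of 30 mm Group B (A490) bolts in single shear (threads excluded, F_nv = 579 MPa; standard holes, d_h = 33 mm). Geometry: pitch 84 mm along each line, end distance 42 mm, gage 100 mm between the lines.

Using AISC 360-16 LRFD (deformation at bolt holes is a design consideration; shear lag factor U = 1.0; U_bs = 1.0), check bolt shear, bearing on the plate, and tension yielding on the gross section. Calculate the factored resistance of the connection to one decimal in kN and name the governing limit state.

618.5 kN (gross-section yield governs)

Bolt shear: A_b = π(30)²/4 = 706.86 mm². φR_n = 0.75 × 579 × 706.86 × 8 × 1 = 2455.6 kN.
Bearing (6 mm plate, F_u = 450 MPa): end bolts L_c = 42 − 33/2 = 25.5, R_n = min(1.2×25.5×6×450, 2.4×30×6×450) = 82.62 kN/bolt; interior L_c = 84 − 33 = 51, R_n = 165.24 kN/bolt. φR_n = 0.75 × (2×82.62 + 6×165.24) = 867.5 kN.
Tension yield (gross): A_g = 332×6 = 1992 mm². φR_n = 0.90 × 345 × 1992 = 618.5 kN.
Governing: min(2455.6, 867.5, 618.5) = 618.5 kN → gross-section yield.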